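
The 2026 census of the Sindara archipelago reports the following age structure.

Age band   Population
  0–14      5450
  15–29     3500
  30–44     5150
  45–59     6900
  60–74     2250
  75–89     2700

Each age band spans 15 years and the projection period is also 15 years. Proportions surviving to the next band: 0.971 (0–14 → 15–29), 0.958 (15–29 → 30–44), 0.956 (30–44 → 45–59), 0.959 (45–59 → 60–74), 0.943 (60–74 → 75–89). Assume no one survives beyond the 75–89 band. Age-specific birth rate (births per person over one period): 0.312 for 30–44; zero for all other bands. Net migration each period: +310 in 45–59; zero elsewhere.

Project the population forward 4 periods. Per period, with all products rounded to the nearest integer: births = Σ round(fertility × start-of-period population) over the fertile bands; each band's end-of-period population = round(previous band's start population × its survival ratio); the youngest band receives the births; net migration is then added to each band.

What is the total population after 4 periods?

12838

After projecting period 1:
Births: 5150 × 0.312 = 1607
15–29: 5450 × 0.971 = 5292
30–44: 3500 × 0.958 = 3353
45–59: 5150 × 0.956 = 4923
60–74: 6900 × 0.959 = 6617
75–89: 2250 × 0.943 = 2122
Net migration: 45–59 + 310 → 5233
Giving 1607 / 5292 / 3353 / 5233 / 6617 / 2122.
After projecting period 2:
Births: 3353 × 0.312 = 1046
15–29: 1607 × 0.971 = 1560
30–44: 5292 × 0.958 = 5070
45–59: 3353 × 0.956 = 3205
60–74: 5233 × 0.959 = 5018
75–89: 6617 × 0.943 = 6240
Net migration: 45–59 + 310 → 3515
Giving 1046 / 1560 / 5070 / 3515 / 5018 / 6240.
After projecting period 3:
Births: 5070 × 0.312 = 1582
15–29: 1046 × 0.971 = 1016
30–44: 1560 × 0.958 = 1494
45–59: 5070 × 0.956 = 4847
60–74: 3515 × 0.959 = 3371
75–89: 5018 × 0.943 = 4732
Net migration: 45–59 + 310 → 5157
Giving 1582 / 1016 / 1494 / 5157 / 3371 / 4732.
After projecting period 4:
Births: 1494 × 0.312 = 466
15–29: 1582 × 0.971 = 1536
30–44: 1016 × 0.958 = 973
45–59: 1494 × 0.956 = 1428
60–74: 5157 × 0.959 = 4946
75–89: 3371 × 0.943 = 3179
Net migration: 45–59 + 310 → 1738
Giving 466 / 1536 / 973 / 1738 / 4946 / 3179.
Total after period 4: 466 + 1536 + 973 + 1738 + 4946 + 3179 = 12838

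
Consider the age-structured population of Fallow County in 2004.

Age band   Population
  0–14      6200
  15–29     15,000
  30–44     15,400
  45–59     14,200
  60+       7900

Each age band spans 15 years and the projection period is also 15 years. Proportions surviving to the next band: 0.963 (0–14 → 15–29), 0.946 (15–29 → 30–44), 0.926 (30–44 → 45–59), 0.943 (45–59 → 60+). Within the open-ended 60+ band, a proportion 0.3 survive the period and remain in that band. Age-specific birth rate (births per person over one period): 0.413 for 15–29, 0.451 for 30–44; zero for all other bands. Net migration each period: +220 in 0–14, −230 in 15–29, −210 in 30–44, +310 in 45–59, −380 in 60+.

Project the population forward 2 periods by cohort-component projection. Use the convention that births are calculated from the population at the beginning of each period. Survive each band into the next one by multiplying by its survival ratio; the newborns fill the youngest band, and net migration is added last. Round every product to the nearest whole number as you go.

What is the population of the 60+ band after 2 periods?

17974

Period 1.
Births: 15000 × 0.413 = 6195  |  15400 × 0.451 = 6945 ⇒ total 13140
15–29: 6200 × 0.963 = 5971
30–44: 15000 × 0.946 = 14190
45–59: 15400 × 0.926 = 14260
60+: 14200 × 0.943 + 7900 × 0.3 = 13391 + 2370 = 15761
Net migration: 0–14 + 220 → 13360; 15–29 − 230 → 5741; 30–44 − 210 → 13980; 45–59 + 310 → 14570; 60+ − 380 → 15381
Giving 13360 / 5741 / 13980 / 14570 / 15381.
Period 2.
Births: 5741 × 0.413 = 2371  |  13980 × 0.451 = 6305 ⇒ total 8676
15–29: 13360 × 0.963 = 12866
30–44: 5741 × 0.946 = 5431
45–59: 13980 × 0.926 = 12945
60+: 14570 × 0.943 + 15381 × 0.3 = 13740 + 4614 = 18354
Net migration: 0–14 + 220 → 8896; 15–29 − 230 → 12636; 30–44 − 210 → 5221; 45–59 + 310 → 13255; 60+ − 380 → 17974
Giving 8896 / 12636 / 5221 / 13255 / 17974.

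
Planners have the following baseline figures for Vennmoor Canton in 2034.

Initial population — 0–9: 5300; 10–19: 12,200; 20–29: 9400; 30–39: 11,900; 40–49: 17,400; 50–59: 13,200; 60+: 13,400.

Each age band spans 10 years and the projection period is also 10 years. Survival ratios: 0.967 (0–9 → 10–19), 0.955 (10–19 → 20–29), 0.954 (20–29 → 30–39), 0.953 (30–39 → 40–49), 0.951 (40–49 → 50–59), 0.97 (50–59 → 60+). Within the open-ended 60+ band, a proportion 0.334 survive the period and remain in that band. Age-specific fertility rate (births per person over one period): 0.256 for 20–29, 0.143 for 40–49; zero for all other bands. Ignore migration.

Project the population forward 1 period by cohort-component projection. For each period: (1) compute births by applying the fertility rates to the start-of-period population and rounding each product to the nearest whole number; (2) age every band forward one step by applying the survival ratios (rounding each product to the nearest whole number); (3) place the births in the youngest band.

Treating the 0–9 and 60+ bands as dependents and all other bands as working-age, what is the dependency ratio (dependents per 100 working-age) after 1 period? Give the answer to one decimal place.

Numbering the bands 1..7 from youngest to oldest:
Period 1.
Births: 9400 × 0.256 = 2406, 17400 × 0.143 = 2488 ⇒ total 4894
Band 2: 5300 × 0.967 = 5125
Band 3: 12200 × 0.955 = 11651
Band 4: 9400 × 0.954 = 8968
Band 5: 11900 × 0.953 = 11341
Band 6: 17400 × 0.951 = 16547
Band 7: 13200 × 0.97 + 13400 × 0.334 = 12804 + 4476 = 17280
End of period: [4894, 5125, 11651, 8968, 11341, 16547, 17280]
Dependents (band 0–9 + band 60+) = 4894 + 17280 = 22174; working-age = 53632; ratio = 22174/53632 × 100 = 41.3

41.3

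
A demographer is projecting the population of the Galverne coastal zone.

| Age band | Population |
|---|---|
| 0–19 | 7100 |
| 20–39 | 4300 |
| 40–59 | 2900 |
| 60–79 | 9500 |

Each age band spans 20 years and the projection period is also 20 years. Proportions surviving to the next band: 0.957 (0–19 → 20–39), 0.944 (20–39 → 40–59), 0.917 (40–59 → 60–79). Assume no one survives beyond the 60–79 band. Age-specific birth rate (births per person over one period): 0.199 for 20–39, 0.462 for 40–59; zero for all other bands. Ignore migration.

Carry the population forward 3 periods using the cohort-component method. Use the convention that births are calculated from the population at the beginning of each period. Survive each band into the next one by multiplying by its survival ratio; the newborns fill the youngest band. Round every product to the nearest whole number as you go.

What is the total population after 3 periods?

14335

Period 1.
Births: 4300 * 0.199 = 856 ; 2900 * 0.462 = 1340 → 2196
20–39: 7100 * 0.957 = 6795
40–59: 4300 * 0.944 = 4059
60–79: 2900 * 0.917 = 2659
End of period: [2196, 6795, 4059, 2659]
Period 2.
Births: 6795 * 0.199 = 1352 ; 4059 * 0.462 = 1875 → 3227
20–39: 2196 * 0.957 = 2102
40–59: 6795 * 0.944 = 6414
60–79: 4059 * 0.917 = 3722
End of period: [3227, 2102, 6414, 3722]
Period 3.
Births: 2102 * 0.199 = 418 ; 6414 * 0.462 = 2963 → 3381
20–39: 3227 * 0.957 = 3088
40–59: 2102 * 0.944 = 1984
60–79: 6414 * 0.917 = 5882
End of period: [3381, 3088, 1984, 5882]
Total after period 3: 3381 + 3088 + 1984 + 5882 = 14335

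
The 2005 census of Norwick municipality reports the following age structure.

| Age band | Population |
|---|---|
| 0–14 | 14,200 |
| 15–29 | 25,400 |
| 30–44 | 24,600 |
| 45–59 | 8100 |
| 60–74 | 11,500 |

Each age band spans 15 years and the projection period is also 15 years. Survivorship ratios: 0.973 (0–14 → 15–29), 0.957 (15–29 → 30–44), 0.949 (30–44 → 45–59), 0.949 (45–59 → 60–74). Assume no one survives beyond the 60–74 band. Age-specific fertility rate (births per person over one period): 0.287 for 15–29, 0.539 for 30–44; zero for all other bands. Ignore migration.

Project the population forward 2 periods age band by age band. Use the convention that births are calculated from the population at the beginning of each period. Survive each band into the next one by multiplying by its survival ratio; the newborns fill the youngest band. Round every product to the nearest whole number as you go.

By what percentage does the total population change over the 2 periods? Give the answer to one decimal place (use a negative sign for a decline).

14.0

Numbering the bands 1..5 from youngest to oldest:
— Period 1 —
Births: 25400 * 0.287 = 7290  |  24600 * 0.539 = 13259 → total 20549
Band 2: 14200 * 0.973 = 13817
Band 3: 25400 * 0.957 = 24308
Band 4: 24600 * 0.949 = 23345
Band 5: 8100 * 0.949 = 7687
Giving 20549 / 13817 / 24308 / 23345 / 7687.
— Period 2 —
Births: 13817 * 0.287 = 3965  |  24308 * 0.539 = 13102 → total 17067
Band 2: 20549 * 0.973 = 19994
Band 3: 13817 * 0.957 = 13223
Band 4: 24308 * 0.949 = 23068
Band 5: 23345 * 0.949 = 22154
Giving 17067 / 19994 / 13223 / 23068 / 22154.
Total: 83800 → 95506; change = 11706; percentage change = 14.0%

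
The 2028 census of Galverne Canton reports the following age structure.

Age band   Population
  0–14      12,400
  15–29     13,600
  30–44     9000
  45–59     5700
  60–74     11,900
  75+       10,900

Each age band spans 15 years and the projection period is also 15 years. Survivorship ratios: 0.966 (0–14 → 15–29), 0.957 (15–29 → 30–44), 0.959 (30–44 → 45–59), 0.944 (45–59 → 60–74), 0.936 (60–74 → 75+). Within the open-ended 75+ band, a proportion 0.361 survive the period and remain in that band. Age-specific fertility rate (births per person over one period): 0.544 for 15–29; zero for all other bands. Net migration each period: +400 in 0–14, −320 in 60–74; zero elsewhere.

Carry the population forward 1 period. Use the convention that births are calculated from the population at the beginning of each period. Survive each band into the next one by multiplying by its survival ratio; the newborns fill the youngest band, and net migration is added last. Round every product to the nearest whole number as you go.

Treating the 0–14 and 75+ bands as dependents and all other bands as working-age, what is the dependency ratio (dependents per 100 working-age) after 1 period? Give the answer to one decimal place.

59.1

Period 1.
Births: 13600 × 0.544 = 7398
15–29: 12400 × 0.966 = 11978
30–44: 13600 × 0.957 = 13015
45–59: 9000 × 0.959 = 8631
60–74: 5700 × 0.944 = 5381
75+: 11900 × 0.936 + 10900 × 0.361 = 11138 + 3935 = 15073
Net migration: 0–14 + 400 → 7798; 60–74 − 320 → 5061
→ [7798, 11978, 13015, 8631, 5061, 15073]
Dependents (band 0–14 + band 75+) = 7798 + 15073 = 22871; working-age = 38685; ratio = 22871/38685 × 100 = 59.1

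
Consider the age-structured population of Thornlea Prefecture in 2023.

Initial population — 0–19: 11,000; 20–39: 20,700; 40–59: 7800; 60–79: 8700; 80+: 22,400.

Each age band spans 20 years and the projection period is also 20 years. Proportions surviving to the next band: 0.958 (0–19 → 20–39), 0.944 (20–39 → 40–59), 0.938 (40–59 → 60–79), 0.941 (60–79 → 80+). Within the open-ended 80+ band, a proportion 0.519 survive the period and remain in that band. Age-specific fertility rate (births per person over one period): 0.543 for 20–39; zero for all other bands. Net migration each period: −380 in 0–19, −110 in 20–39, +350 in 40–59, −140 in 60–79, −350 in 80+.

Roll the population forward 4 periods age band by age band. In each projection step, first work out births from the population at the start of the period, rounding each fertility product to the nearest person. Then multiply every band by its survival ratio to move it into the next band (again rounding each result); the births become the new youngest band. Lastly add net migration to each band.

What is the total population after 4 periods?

Call the bands 1 to 5, youngest first.
— Period 1 —
Births: 20700 × 0.543 = 11240
Band 2: 11000 × 0.958 = 10538
Band 3: 20700 × 0.944 = 19541
Band 4: 7800 × 0.938 = 7316
Band 5: 8700 × 0.941 + 22400 × 0.519 = 8187 + 11626 = 19813
Net migration: Band 1 − 380 → 10860; Band 2 − 110 → 10428; Band 3 + 350 → 19891; Band 4 − 140 → 7176; Band 5 − 350 → 19463
Population now: 0–19=10860, 20–39=10428, 40–59=19891, 60–79=7176, 80+=19463
— Period 2 —
Births: 10428 × 0.543 = 5662
Band 2: 10860 × 0.958 = 10404
Band 3: 10428 × 0.944 = 9844
Band 4: 19891 × 0.938 = 18658
Band 5: 7176 × 0.941 + 19463 × 0.519 = 6753 + 10101 = 16854
Net migration: Band 1 − 380 → 5282; Band 2 − 110 → 10294; Band 3 + 350 → 10194; Band 4 − 140 → 18518; Band 5 − 350 → 16504
Population now: 0–19=5282, 20–39=10294, 40–59=10194, 60–79=18518, 80+=16504
— Period 3 —
Births: 10294 × 0.543 = 5590
Band 2: 5282 × 0.958 = 5060
Band 3: 10294 × 0.944 = 9718
Band 4: 10194 × 0.938 = 9562
Band 5: 18518 × 0.941 + 16504 × 0.519 = 17425 + 8566 = 25991
Net migration: Band 1 − 380 → 5210; Band 2 − 110 → 4950; Band 3 + 350 → 10068; Band 4 − 140 → 9422; Band 5 − 350 → 25641
Population now: 0–19=5210, 20–39=4950, 40–59=10068, 60–79=9422, 80+=25641
— Period 4 —
Births: 4950 × 0.543 = 2688
Band 2: 5210 × 0.958 = 4991
Band 3: 4950 × 0.944 = 4673
Band 4: 10068 × 0.938 = 9444
Band 5: 9422 × 0.941 + 25641 × 0.519 = 8866 + 13308 = 22174
Net migration: Band 1 − 380 → 2308; Band 2 − 110 → 4881; Band 3 + 350 → 5023; Band 4 − 140 → 9304; Band 5 − 350 → 21824
Population now: 0–19=2308, 20–39=4881, 40–59=5023, 60–79=9304, 80+=21824
Total after period 4: 2308 + 4881 + 5023 + 9304 + 21824 = 43340

43340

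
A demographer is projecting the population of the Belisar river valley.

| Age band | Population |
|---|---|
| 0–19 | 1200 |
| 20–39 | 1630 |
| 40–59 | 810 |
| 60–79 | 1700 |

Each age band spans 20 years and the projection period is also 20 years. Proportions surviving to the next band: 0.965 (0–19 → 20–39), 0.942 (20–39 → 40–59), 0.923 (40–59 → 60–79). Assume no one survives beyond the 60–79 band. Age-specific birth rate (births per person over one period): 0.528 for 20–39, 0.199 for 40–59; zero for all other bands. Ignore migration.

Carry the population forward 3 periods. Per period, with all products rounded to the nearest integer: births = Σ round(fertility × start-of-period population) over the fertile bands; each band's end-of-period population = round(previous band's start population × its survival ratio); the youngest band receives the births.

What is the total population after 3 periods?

3558

— Period 1 —
Births: 1630 × 0.528 = 861 ; 810 × 0.199 = 161 ⇒ total 1022
20–39: 1200 × 0.965 = 1158
40–59: 1630 × 0.942 = 1535
60–79: 810 × 0.923 = 748
End of period: [1022, 1158, 1535, 748]
— Period 2 —
Births: 1158 × 0.528 = 611 ; 1535 × 0.199 = 305 ⇒ total 916
20–39: 1022 × 0.965 = 986
40–59: 1158 × 0.942 = 1091
60–79: 1535 × 0.923 = 1417
End of period: [916, 986, 1091, 1417]
— Period 3 —
Births: 986 × 0.528 = 521 ; 1091 × 0.199 = 217 ⇒ total 738
20–39: 916 × 0.965 = 884
40–59: 986 × 0.942 = 929
60–79: 1091 × 0.923 = 1007
End of period: [738, 884, 929, 1007]
Total after period 3: 738 + 884 + 929 + 1007 = 3558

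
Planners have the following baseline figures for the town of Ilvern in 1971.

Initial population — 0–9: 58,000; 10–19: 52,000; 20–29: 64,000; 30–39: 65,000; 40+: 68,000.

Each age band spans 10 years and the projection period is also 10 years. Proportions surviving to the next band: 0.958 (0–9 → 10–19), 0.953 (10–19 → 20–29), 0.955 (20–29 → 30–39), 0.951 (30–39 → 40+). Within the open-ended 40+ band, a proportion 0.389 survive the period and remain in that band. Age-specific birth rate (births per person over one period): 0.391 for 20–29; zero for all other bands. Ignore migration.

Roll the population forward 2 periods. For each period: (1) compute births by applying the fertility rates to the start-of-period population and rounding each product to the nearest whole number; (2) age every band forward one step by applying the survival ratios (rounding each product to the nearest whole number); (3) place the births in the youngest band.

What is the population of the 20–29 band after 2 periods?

Numbering the groups 1..5 from youngest to oldest:
After projecting period 1:
Births: 64000 × 0.391 = 25024
Group 2: 58000 × 0.958 = 55564
Group 3: 52000 × 0.953 = 49556
Group 4: 64000 × 0.955 = 61120
Group 5: 65000 × 0.951 + 68000 × 0.389 = 61815 + 26452 = 88267
End of period: [25024, 55564, 49556, 61120, 88267]
After projecting period 2:
Births: 49556 × 0.391 = 19376
Group 2: 25024 × 0.958 = 23973
Group 3: 55564 × 0.953 = 52952
Group 4: 49556 × 0.955 = 47326
Group 5: 61120 × 0.951 + 88267 × 0.389 = 58125 + 34336 = 92461
End of period: [19376, 23973, 52952, 47326, 92461]

52952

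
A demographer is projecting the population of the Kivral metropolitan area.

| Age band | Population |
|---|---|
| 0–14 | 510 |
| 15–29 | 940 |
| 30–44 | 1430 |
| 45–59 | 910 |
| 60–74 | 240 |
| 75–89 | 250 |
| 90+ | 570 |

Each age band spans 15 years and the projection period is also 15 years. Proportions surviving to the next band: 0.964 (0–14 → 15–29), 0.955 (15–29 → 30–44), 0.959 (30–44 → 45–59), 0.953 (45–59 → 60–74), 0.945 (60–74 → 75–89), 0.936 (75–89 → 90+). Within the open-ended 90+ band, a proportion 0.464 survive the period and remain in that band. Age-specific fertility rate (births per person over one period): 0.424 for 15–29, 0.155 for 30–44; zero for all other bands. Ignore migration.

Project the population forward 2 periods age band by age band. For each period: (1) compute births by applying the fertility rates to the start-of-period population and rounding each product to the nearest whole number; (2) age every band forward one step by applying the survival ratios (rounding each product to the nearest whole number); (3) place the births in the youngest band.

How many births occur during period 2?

348

Let group 1 be 0–14 through group 7 = 90+.
— Period 1 —
Births: 940 * 0.424 = 399 ; 1430 * 0.155 = 222 → 621
Group 2: 510 * 0.964 = 492
Group 3: 940 * 0.955 = 898
Group 4: 1430 * 0.959 = 1371
Group 5: 910 * 0.953 = 867
Group 6: 240 * 0.945 = 227
Group 7: 250 * 0.936 + 570 * 0.464 = 234 + 264 = 498
End of period: [621, 492, 898, 1371, 867, 227, 498]
— Period 2 —
Births: 492 * 0.424 = 209 ; 898 * 0.155 = 139 → 348
Group 2: 621 * 0.964 = 599
Group 3: 492 * 0.955 = 470
Group 4: 898 * 0.959 = 861
Group 5: 1371 * 0.953 = 1307
Group 6: 867 * 0.945 = 819
Group 7: 227 * 0.936 + 498 * 0.464 = 212 + 231 = 443
End of period: [348, 599, 470, 861, 1307, 819, 443]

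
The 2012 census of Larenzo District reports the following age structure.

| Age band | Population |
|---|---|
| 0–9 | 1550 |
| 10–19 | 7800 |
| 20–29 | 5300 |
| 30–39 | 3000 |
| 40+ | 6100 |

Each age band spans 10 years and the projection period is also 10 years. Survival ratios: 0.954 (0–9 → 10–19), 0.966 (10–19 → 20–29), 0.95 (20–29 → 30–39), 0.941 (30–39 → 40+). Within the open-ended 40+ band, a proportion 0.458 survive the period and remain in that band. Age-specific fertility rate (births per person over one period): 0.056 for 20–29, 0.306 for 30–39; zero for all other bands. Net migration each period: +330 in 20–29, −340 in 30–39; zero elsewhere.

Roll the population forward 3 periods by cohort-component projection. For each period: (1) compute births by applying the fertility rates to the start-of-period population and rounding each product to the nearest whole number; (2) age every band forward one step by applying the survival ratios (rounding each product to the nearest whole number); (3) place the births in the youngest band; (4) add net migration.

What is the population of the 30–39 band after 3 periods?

Period 1:
Births: 5300 * 0.056 = 297, 3000 * 0.306 = 918 → total 1215
10–19: 1550 * 0.954 = 1479
20–29: 7800 * 0.966 = 7535
30–39: 5300 * 0.95 = 5035
40+: 3000 * 0.941 + 6100 * 0.458 = 2823 + 2794 = 5617
Net migration: 20–29 + 330 → 7865; 30–39 − 340 → 4695
→ [1215, 1479, 7865, 4695, 5617]
Period 2:
Births: 7865 * 0.056 = 440, 4695 * 0.306 = 1437 → total 1877
10–19: 1215 * 0.954 = 1159
20–29: 1479 * 0.966 = 1429
30–39: 7865 * 0.95 = 7472
40+: 4695 * 0.941 + 5617 * 0.458 = 4418 + 2573 = 6991
Net migration: 20–29 + 330 → 1759; 30–39 − 340 → 7132
→ [1877, 1159, 1759, 7132, 6991]
Period 3:
Births: 1759 * 0.056 = 99, 7132 * 0.306 = 2182 → total 2281
10–19: 1877 * 0.954 = 1791
20–29: 1159 * 0.966 = 1120
30–39: 1759 * 0.95 = 1671
40+: 7132 * 0.941 + 6991 * 0.458 = 6711 + 3202 = 9913
Net migration: 20–29 + 330 → 1450; 30–39 − 340 → 1331
→ [2281, 1791, 1450, 1331, 9913]

1331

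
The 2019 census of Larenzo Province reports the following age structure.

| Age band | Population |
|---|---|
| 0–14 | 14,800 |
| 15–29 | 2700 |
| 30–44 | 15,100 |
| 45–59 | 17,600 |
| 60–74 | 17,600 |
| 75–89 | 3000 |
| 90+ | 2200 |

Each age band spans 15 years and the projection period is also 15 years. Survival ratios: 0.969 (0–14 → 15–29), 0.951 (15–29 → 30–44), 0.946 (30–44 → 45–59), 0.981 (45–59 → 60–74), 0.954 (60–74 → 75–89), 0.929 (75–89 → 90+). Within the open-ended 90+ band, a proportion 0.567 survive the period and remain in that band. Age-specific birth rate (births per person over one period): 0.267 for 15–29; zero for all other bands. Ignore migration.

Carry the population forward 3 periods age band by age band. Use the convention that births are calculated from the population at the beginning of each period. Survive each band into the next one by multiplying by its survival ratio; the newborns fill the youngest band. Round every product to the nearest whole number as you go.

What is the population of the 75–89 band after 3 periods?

13369

(Groups numbered youngest = 1 to oldest = 7.)
Period 1.
Births: 2700 × 0.267 = 721
Group 2: 14800 × 0.969 = 14341
Group 3: 2700 × 0.951 = 2568
Group 4: 15100 × 0.946 = 14285
Group 5: 17600 × 0.981 = 17266
Group 6: 17600 × 0.954 = 16790
Group 7: 3000 × 0.929 + 2200 × 0.567 = 2787 + 1247 = 4034
→ [721, 14341, 2568, 14285, 17266, 16790, 4034]
Period 2.
Births: 14341 × 0.267 = 3829
Group 2: 721 × 0.969 = 699
Group 3: 14341 × 0.951 = 13638
Group 4: 2568 × 0.946 = 2429
Group 5: 14285 × 0.981 = 14014
Group 6: 17266 × 0.954 = 16472
Group 7: 16790 × 0.929 + 4034 × 0.567 = 15598 + 2287 = 17885
→ [3829, 699, 13638, 2429, 14014, 16472, 17885]
Period 3.
Births: 699 × 0.267 = 187
Group 2: 3829 × 0.969 = 3710
Group 3: 699 × 0.951 = 665
Group 4: 13638 × 0.946 = 12902
Group 5: 2429 × 0.981 = 2383
Group 6: 14014 × 0.954 = 13369
Group 7: 16472 × 0.929 + 17885 × 0.567 = 15302 + 10141 = 25443
→ [187, 3710, 665, 12902, 2383, 13369, 25443]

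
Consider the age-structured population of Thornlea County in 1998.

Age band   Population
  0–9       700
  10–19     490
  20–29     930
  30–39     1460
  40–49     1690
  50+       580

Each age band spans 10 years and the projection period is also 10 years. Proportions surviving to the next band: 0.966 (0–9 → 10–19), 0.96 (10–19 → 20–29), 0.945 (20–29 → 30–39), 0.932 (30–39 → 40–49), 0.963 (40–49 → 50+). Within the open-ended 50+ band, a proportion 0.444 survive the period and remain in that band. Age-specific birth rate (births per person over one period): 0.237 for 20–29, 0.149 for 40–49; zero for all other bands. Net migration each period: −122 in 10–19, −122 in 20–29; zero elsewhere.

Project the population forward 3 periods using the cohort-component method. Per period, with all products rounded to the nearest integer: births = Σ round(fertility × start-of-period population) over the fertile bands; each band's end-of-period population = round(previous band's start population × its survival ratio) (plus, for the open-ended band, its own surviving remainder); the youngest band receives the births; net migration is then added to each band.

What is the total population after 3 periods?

Period 1.
Births: 930 × 0.237 = 220 ; 1690 × 0.149 = 252 → total 472
10–19: 700 × 0.966 = 676
20–29: 490 × 0.96 = 470
30–39: 930 × 0.945 = 879
40–49: 1460 × 0.932 = 1361
50+: 1690 × 0.963 + 580 × 0.444 = 1627 + 258 = 1885
Net migration: 10–19 − 122 → 554; 20–29 − 122 → 348
Population now: 0–9=472, 10–19=554, 20–29=348, 30–39=879, 40–49=1361, 50+=1885
Period 2.
Births: 348 × 0.237 = 82 ; 1361 × 0.149 = 203 → total 285
10–19: 472 × 0.966 = 456
20–29: 554 × 0.96 = 532
30–39: 348 × 0.945 = 329
40–49: 879 × 0.932 = 819
50+: 1361 × 0.963 + 1885 × 0.444 = 1311 + 837 = 2148
Net migration: 10–19 − 122 → 334; 20–29 − 122 → 410
Population now: 0–9=285, 10–19=334, 20–29=410, 30–39=329, 40–49=819, 50+=2148
Period 3.
Births: 410 × 0.237 = 97 ; 819 × 0.149 = 122 → total 219
10–19: 285 × 0.966 = 275
20–29: 334 × 0.96 = 321
30–39: 410 × 0.945 = 387
40–49: 329 × 0.932 = 307
50+: 819 × 0.963 + 2148 × 0.444 = 789 + 954 = 1743
Net migration: 10–19 − 122 → 153; 20–29 − 122 → 199
Population now: 0–9=219, 10–19=153, 20–29=199, 30–39=387, 40–49=307, 50+=1743
Total after period 3: 219 + 153 + 199 + 387 + 307 + 1743 = 3008

3008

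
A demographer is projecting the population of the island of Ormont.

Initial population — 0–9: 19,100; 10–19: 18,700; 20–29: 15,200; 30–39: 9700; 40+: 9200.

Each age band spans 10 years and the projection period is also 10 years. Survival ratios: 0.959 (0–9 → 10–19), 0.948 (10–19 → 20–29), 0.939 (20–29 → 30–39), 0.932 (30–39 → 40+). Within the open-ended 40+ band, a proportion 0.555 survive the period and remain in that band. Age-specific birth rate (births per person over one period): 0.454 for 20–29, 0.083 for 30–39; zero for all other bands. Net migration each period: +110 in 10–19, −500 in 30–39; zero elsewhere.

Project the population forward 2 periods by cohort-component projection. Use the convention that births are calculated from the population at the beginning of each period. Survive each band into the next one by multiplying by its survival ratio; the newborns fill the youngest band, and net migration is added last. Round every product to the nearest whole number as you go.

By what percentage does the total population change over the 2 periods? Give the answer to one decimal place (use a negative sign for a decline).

-1.3

Numbering the bands 1..5 from youngest to oldest:
Period 1.
Births: 15200 × 0.454 = 6901, 9700 × 0.083 = 805 — total 7706
Band 2: 19100 × 0.959 = 18317
Band 3: 18700 × 0.948 = 17728
Band 4: 15200 × 0.939 = 14273
Band 5: 9700 × 0.932 + 9200 × 0.555 = 9040 + 5106 = 14146
Net migration: Band 2 + 110 → 18427; Band 4 − 500 → 13773
Giving 7706 / 18427 / 17728 / 13773 / 14146.
Period 2.
Births: 17728 × 0.454 = 8049, 13773 × 0.083 = 1143 — total 9192
Band 2: 7706 × 0.959 = 7390
Band 3: 18427 × 0.948 = 17469
Band 4: 17728 × 0.939 = 16647
Band 5: 13773 × 0.932 + 14146 × 0.555 = 12836 + 7851 = 20687
Net migration: Band 2 + 110 → 7500; Band 4 − 500 → 16147
Giving 9192 / 7500 / 17469 / 16147 / 20687.
Total: 71900 → 70995; change = -905; percentage change = -1.3%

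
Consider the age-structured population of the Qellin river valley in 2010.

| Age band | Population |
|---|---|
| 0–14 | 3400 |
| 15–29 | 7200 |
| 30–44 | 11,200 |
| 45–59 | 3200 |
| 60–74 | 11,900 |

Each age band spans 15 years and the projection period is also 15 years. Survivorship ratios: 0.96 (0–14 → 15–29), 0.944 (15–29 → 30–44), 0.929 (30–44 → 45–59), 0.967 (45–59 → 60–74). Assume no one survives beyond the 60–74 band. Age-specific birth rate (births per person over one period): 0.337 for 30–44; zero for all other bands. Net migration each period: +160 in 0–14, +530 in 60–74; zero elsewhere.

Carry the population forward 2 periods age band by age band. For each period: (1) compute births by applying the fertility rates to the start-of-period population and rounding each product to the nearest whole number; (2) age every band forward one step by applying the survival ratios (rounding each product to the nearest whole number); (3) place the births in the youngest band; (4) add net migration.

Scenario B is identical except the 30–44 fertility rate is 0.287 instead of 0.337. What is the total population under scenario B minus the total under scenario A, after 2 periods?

(Groups numbered youngest = 1 to oldest = 5.)
Period 1.
Births: 11200 * 0.337 = 3774
Group 2: 3400 * 0.96 = 3264
Group 3: 7200 * 0.944 = 6797
Group 4: 11200 * 0.929 = 10405
Group 5: 3200 * 0.967 = 3094
Net migration: Group 1 + 160 → 3934; Group 5 + 530 → 3624
End of period: [3934, 3264, 6797, 10405, 3624]
Period 2.
Births: 6797 * 0.337 = 2291
Group 2: 3934 * 0.96 = 3777
Group 3: 3264 * 0.944 = 3081
Group 4: 6797 * 0.929 = 6314
Group 5: 10405 * 0.967 = 10062
Net migration: Group 1 + 160 → 2451; Group 5 + 530 → 10592
End of period: [2451, 3777, 3081, 6314, 10592]
Scenario A total after 2 periods: 26215
Scenario B projection —
Period 1.
Births: 11200 * 0.287 = 3214
Group 2: 3400 * 0.96 = 3264
Group 3: 7200 * 0.944 = 6797
Group 4: 11200 * 0.929 = 10405
Group 5: 3200 * 0.967 = 3094
Net migration: Group 1 + 160 → 3374; Group 5 + 530 → 3624
End of period: [3374, 3264, 6797, 10405, 3624]
Period 2.
Births: 6797 * 0.287 = 1951
Group 2: 3374 * 0.96 = 3239
Group 3: 3264 * 0.944 = 3081
Group 4: 6797 * 0.929 = 6314
Group 5: 10405 * 0.967 = 10062
Net migration: Group 1 + 160 → 2111; Group 5 + 530 → 10592
End of period: [2111, 3239, 3081, 6314, 10592]
Scenario B total after 2 periods: 25337
Difference B − A = 25337 − 26215 = -878

-878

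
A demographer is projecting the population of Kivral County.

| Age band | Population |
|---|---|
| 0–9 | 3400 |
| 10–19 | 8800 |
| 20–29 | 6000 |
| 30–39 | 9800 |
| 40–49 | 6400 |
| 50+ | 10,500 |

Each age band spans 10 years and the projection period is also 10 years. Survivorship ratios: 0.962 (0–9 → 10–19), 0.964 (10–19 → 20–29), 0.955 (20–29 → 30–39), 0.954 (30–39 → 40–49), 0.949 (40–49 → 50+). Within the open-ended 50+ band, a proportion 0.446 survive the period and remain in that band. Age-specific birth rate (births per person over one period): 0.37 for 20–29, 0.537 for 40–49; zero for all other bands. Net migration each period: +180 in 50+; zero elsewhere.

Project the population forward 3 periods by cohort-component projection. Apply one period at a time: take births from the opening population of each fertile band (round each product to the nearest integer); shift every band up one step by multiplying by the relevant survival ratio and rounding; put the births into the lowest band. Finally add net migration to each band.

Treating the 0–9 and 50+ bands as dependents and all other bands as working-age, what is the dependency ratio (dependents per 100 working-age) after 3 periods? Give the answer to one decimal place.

After projecting period 1:
Births: 6000 * 0.37 = 2220  |  6400 * 0.537 = 3437 → 5657
10–19: 3400 * 0.962 = 3271
20–29: 8800 * 0.964 = 8483
30–39: 6000 * 0.955 = 5730
40–49: 9800 * 0.954 = 9349
50+: 6400 * 0.949 + 10500 * 0.446 = 6074 + 4683 = 10757
Net migration: 50+ + 180 → 10937
Giving 5657 / 3271 / 8483 / 5730 / 9349 / 10937.
After projecting period 2:
Births: 8483 * 0.37 = 3139  |  9349 * 0.537 = 5020 → 8159
10–19: 5657 * 0.962 = 5442
20–29: 3271 * 0.964 = 3153
30–39: 8483 * 0.955 = 8101
40–49: 5730 * 0.954 = 5466
50+: 9349 * 0.949 + 10937 * 0.446 = 8872 + 4878 = 13750
Net migration: 50+ + 180 → 13930
Giving 8159 / 5442 / 3153 / 8101 / 5466 / 13930.
After projecting period 3:
Births: 3153 * 0.37 = 1167  |  5466 * 0.537 = 2935 → 4102
10–19: 8159 * 0.962 = 7849
20–29: 5442 * 0.964 = 5246
30–39: 3153 * 0.955 = 3011
40–49: 8101 * 0.954 = 7728
50+: 5466 * 0.949 + 13930 * 0.446 = 5187 + 6213 = 11400
Net migration: 50+ + 180 → 11580
Giving 4102 / 7849 / 5246 / 3011 / 7728 / 11580.
Dependents (band 0–9 + band 50+) = 4102 + 11580 = 15682; working-age = 23834; ratio = 15682/23834 × 100 = 65.8

65.8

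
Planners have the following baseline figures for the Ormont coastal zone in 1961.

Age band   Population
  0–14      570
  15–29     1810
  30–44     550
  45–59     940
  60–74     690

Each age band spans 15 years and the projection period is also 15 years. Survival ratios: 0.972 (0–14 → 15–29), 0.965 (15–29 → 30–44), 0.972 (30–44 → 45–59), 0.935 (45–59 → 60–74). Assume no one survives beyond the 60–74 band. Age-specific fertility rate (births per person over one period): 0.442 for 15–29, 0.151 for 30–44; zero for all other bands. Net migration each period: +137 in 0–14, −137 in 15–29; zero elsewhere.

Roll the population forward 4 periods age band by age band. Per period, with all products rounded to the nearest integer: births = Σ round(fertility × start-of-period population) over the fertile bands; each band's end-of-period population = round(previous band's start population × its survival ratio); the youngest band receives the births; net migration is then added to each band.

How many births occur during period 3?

Numbering the bands 1..5 from youngest to oldest:
Period 1.
Births: 1810 × 0.442 = 800, 550 × 0.151 = 83 ⇒ total 883
Band 2: 570 × 0.972 = 554
Band 3: 1810 × 0.965 = 1747
Band 4: 550 × 0.972 = 535
Band 5: 940 × 0.935 = 879
Net migration: Band 1 + 137 → 1020; Band 2 − 137 → 417
→ [1020, 417, 1747, 535, 879]
Period 2.
Births: 417 × 0.442 = 184, 1747 × 0.151 = 264 ⇒ total 448
Band 2: 1020 × 0.972 = 991
Band 3: 417 × 0.965 = 402
Band 4: 1747 × 0.972 = 1698
Band 5: 535 × 0.935 = 500
Net migration: Band 1 + 137 → 585; Band 2 − 137 → 854
→ [585, 854, 402, 1698, 500]
Period 3.
Births: 854 × 0.442 = 377, 402 × 0.151 = 61 ⇒ total 438
Band 2: 585 × 0.972 = 569
Band 3: 854 × 0.965 = 824
Band 4: 402 × 0.972 = 391
Band 5: 1698 × 0.935 = 1588
Net migration: Band 1 + 137 → 575; Band 2 − 137 → 432
→ [575, 432, 824, 391, 1588]

438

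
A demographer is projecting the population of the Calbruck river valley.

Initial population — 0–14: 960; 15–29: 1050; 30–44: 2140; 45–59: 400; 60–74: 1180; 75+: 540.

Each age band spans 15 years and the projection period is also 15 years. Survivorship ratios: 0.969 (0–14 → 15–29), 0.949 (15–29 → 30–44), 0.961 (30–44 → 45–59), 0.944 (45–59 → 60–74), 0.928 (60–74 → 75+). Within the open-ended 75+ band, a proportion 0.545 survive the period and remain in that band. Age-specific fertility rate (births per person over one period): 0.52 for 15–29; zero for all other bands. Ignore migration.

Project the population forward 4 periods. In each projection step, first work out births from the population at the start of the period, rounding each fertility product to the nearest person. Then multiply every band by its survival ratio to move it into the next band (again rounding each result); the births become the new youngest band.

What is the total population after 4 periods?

Let band 1 be 0–14 through band 6 = 75+.
Period 1:
Births: 1050 × 0.52 = 546
Band 2: 960 × 0.969 = 930
Band 3: 1050 × 0.949 = 996
Band 4: 2140 × 0.961 = 2057
Band 5: 400 × 0.944 = 378
Band 6: 1180 × 0.928 + 540 × 0.545 = 1095 + 294 = 1389
Giving 546 / 930 / 996 / 2057 / 378 / 1389.
Period 2:
Births: 930 × 0.52 = 484
Band 2: 546 × 0.969 = 529
Band 3: 930 × 0.949 = 883
Band 4: 996 × 0.961 = 957
Band 5: 2057 × 0.944 = 1942
Band 6: 378 × 0.928 + 1389 × 0.545 = 351 + 757 = 1108
Giving 484 / 529 / 883 / 957 / 1942 / 1108.
Period 3:
Births: 529 × 0.52 = 275
Band 2: 484 × 0.969 = 469
Band 3: 529 × 0.949 = 502
Band 4: 883 × 0.961 = 849
Band 5: 957 × 0.944 = 903
Band 6: 1942 × 0.928 + 1108 × 0.545 = 1802 + 604 = 2406
Giving 275 / 469 / 502 / 849 / 903 / 2406.
Period 4:
Births: 469 × 0.52 = 244
Band 2: 275 × 0.969 = 266
Band 3: 469 × 0.949 = 445
Band 4: 502 × 0.961 = 482
Band 5: 849 × 0.944 = 801
Band 6: 903 × 0.928 + 2406 × 0.545 = 838 + 1311 = 2149
Giving 244 / 266 / 445 / 482 / 801 / 2149.
Total after period 4: 244 + 266 + 445 + 482 + 801 + 2149 = 4387

4387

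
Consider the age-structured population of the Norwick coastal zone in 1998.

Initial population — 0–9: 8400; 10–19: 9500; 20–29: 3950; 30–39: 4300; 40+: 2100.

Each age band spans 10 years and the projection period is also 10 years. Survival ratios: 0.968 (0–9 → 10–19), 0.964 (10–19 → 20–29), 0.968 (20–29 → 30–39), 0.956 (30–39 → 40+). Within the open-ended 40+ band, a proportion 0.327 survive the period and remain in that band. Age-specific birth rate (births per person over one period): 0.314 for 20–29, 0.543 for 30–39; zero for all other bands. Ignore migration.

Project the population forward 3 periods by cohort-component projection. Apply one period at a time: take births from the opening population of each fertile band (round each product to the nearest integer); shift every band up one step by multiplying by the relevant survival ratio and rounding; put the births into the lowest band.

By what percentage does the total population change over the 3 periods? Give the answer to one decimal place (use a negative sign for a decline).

17.4

Period 1:
Births: 3950 × 0.314 = 1240 ; 4300 × 0.543 = 2335 → total 3575
10–19: 8400 × 0.968 = 8131
20–29: 9500 × 0.964 = 9158
30–39: 3950 × 0.968 = 3824
40+: 4300 × 0.956 + 2100 × 0.327 = 4111 + 687 = 4798
Giving 3575 / 8131 / 9158 / 3824 / 4798.
Period 2:
Births: 9158 × 0.314 = 2876 ; 3824 × 0.543 = 2076 → total 4952
10–19: 3575 × 0.968 = 3461
20–29: 8131 × 0.964 = 7838
30–39: 9158 × 0.968 = 8865
40+: 3824 × 0.956 + 4798 × 0.327 = 3656 + 1569 = 5225
Giving 4952 / 3461 / 7838 / 8865 / 5225.
Period 3:
Births: 7838 × 0.314 = 2461 ; 8865 × 0.543 = 4814 → total 7275
10–19: 4952 × 0.968 = 4794
20–29: 3461 × 0.964 = 3336
30–39: 7838 × 0.968 = 7587
40+: 8865 × 0.956 + 5225 × 0.327 = 8475 + 1709 = 10184
Giving 7275 / 4794 / 3336 / 7587 / 10184.
Total: 28250 → 33176; change = 4926; percentage change = 17.4%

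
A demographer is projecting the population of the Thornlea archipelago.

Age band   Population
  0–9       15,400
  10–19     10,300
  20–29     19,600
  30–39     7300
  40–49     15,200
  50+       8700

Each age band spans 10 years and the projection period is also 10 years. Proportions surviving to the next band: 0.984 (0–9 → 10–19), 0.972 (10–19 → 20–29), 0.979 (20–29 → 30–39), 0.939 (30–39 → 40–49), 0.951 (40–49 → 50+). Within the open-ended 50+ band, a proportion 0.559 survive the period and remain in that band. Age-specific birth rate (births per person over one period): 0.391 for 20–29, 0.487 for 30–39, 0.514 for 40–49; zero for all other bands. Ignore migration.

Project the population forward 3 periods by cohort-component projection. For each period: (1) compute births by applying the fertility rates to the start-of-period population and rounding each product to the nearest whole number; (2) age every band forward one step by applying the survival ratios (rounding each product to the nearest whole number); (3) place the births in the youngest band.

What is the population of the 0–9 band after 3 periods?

19794

[period 1]
Births: 19600 × 0.391 = 7664 ; 7300 × 0.487 = 3555 ; 15200 × 0.514 = 7813 ⇒ total 19032
10–19: 15400 × 0.984 = 15154
20–29: 10300 × 0.972 = 10012
30–39: 19600 × 0.979 = 19188
40–49: 7300 × 0.939 = 6855
50+: 15200 × 0.951 + 8700 × 0.559 = 14455 + 4863 = 19318
→ [19032, 15154, 10012, 19188, 6855, 19318]
[period 2]
Births: 10012 × 0.391 = 3915 ; 19188 × 0.487 = 9345 ; 6855 × 0.514 = 3523 ⇒ total 16783
10–19: 19032 × 0.984 = 18727
20–29: 15154 × 0.972 = 14730
30–39: 10012 × 0.979 = 9802
40–49: 19188 × 0.939 = 18018
50+: 6855 × 0.951 + 19318 × 0.559 = 6519 + 10799 = 17318
→ [16783, 18727, 14730, 9802, 18018, 17318]
[period 3]
Births: 14730 × 0.391 = 5759 ; 9802 × 0.487 = 4774 ; 18018 × 0.514 = 9261 ⇒ total 19794
10–19: 16783 × 0.984 = 16514
20–29: 18727 × 0.972 = 18203
30–39: 14730 × 0.979 = 14421
40–49: 9802 × 0.939 = 9204
50+: 18018 × 0.951 + 17318 × 0.559 = 17135 + 9681 = 26816
→ [19794, 16514, 18203, 14421, 9204, 26816]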